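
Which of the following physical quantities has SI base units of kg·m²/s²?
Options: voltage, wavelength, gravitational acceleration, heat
Checking the SI base units of each option:
  voltage (V = IR): kg·m²/(s³·A)  ✗
  wavelength (λ = v/f): m  ✗
  gravitational acceleration (g = GM/r²): m/s²  ✗
  heat (Q = mcΔT): kg·m²/s²  ✓ matches

Only heat has units kg·m²/s².

Answer: heat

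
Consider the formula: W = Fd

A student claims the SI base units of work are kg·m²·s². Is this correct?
Units of each symbol in W = Fd:
  F (force): kg·m/s²
  d (displacement): m

Multiplying the contributions: [kg·m/s²] · [m]
Adding exponents of each base unit: kg: 1, m: 2, s: -2
SI base units of work: kg·m²/s²

The claimed units kg·m²·s² (exponents kg: 1, m: 2, s: 2) do not match the derived units kg·m²/s² (exponents kg: 1, m: 2, s: -2), so the claim is incorrect.

Answer: No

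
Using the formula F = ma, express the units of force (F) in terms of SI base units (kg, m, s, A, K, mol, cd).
Units of each symbol in F = ma:
  m (mass): kg
  a (acceleration): m/s²

Multiplying the contributions: [kg] · [m/s²]
Adding exponents of each base unit: kg: 1, m: 1, s: -2
SI base units of force: kg·m/s²

Answer: kg·m/s²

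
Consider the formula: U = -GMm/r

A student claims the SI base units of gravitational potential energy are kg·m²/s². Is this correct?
Units of each symbol in U = -GMm/r:
  G (gravitational constant): m³/(kg·s²)
  M (mass): kg
  m (mass): kg
  r (distance): m  → in the denominator, contributes 1/m
  The minus sign does not affect the units.

Multiplying the contributions: [m³/(kg·s²)] · [kg] · [kg] · [1/m]
Adding exponents of each base unit: kg: 1, m: 2, s: -2
SI base units of gravitational potential energy: kg·m²/s²

The claimed units kg·m²/s² match the derived units, so the claim is correct.

Answer: Yes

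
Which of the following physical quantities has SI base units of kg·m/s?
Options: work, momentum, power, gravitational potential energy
Checking the SI base units of each option:
  work (W = Fd): kg·m²/s²  ✗
  momentum (p = mv): kg·m/s  ✓ matches
  power (P = W/t): kg·m²/s³  ✗
  gravitational potential energy (U = -GMm/r): kg·m²/s²  ✗

Only momentum has units kg·m/s.

Answer: momentum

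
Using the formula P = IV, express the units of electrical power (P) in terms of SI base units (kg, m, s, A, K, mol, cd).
Units of each symbol in P = IV:
  I (current): A
  V (voltage, in volts): kg·m²/(s³·A)

Multiplying the contributions: [A] · [kg·m²/(s³·A)]
Adding exponents of each base unit: kg: 1, m: 2, s: -3
SI base units of electrical power: kg·m²/s³

Answer: kg·m²/s³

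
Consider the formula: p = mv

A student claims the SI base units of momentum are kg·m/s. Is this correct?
Units of each symbol in p = mv:
  m (mass): kg
  v (velocity): m/s

Multiplying the contributions: [kg] · [m/s]
Adding exponents of each base unit: kg: 1, m: 1, s: -1
SI base units of momentum: kg·m/s

The claimed units kg·m/s match the derived units, so the claim is correct.

Answer: Yes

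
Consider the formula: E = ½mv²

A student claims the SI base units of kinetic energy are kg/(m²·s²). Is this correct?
Units of each symbol in E = ½mv²:
  m (mass): kg
  v (speed): m/s  → to the power 2, contributes m²/s²
  The factor ½ is dimensionless.

Multiplying the contributions: [kg] · [m²/s²]
Adding exponents of each base unit: kg: 1, m: 2, s: -2
SI base units of kinetic energy: kg·m²/s²

The claimed units kg/(m²·s²) (exponents kg: 1, m: -2, s: -2) do not match the derived units kg·m²/s² (exponents kg: 1, m: 2, s: -2), so the claim is incorrect.

Answer: No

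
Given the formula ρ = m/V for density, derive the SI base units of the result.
Units of each symbol in ρ = m/V:
  m (mass): kg
  V (volume): m³  → in the denominator, contributes 1/m³

Multiplying the contributions: [kg] · [1/m³]
Adding exponents of each base unit: kg: 1, m: -3
SI base units of density: kg/m³

Answer: kg/m³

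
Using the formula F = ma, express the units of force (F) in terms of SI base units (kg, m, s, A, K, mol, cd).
Units of each symbol in F = ma:
  m (mass): kg
  a (acceleration): m/s²

Multiplying the contributions: [kg] · [m/s²]
Adding exponents of each base unit: kg: 1, m: 1, s: -2
SI base units of force: kg·m/s²

Answer: kg·m/s²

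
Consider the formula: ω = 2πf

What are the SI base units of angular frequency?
Units of each symbol in ω = 2πf:
  f (frequency): 1/s
  The factor 2π is dimensionless.

Multiplying the contributions: [1/s]
Adding exponents of each base unit: s: -1
SI base units of angular frequency: 1/s

Answer: 1/s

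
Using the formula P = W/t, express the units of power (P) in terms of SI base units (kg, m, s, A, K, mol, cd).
Units of each symbol in P = W/t:
  W (work): kg·m²/s²
  t (time): s  → in the denominator, contributes 1/s

Multiplying the contributions: [kg·m²/s²] · [1/s]
Adding exponents of each base unit: kg: 1, m: 2, s: -3
SI base units of power: kg·m²/s³

Answer: kg·m²/s³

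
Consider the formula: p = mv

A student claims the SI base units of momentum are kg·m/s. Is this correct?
Units of each symbol in p = mv:
  m (mass): kg
  v (velocity): m/s

Multiplying the contributions: [kg] · [m/s]
Adding exponents of each base unit: kg: 1, m: 1, s: -1
SI base units of momentum: kg·m/s

The claimed units kg·m/s match the derived units, so the claim is correct.

Answer: Yes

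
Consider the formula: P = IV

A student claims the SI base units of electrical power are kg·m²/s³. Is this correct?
Units of each symbol in P = IV:
  I (current): A
  V (voltage, in volts): kg·m²/(s³·A)

Multiplying the contributions: [A] · [kg·m²/(s³·A)]
Adding exponents of each base unit: kg: 1, m: 2, s: -3
SI base units of electrical power: kg·m²/s³

The claimed units kg·m²/s³ match the derived units, so the claim is correct.

Answer: Yes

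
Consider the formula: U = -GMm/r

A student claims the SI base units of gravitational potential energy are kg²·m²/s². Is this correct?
Units of each symbol in U = -GMm/r:
  G (gravitational constant): m³/(kg·s²)
  M (mass): kg
  m (mass): kg
  r (distance): m  → in the denominator, contributes 1/m
  The minus sign does not affect the units.

Multiplying the contributions: [m³/(kg·s²)] · [kg] · [kg] · [1/m]
Adding exponents of each base unit: kg: 1, m: 2, s: -2
SI base units of gravitational potential energy: kg·m²/s²

The claimed units kg²·m²/s² (exponents kg: 2, m: 2, s: -2) do not match the derived units kg·m²/s² (exponents kg: 1, m: 2, s: -2), so the claim is incorrect.

Answer: No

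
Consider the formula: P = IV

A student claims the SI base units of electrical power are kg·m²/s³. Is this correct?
Units of each symbol in P = IV:
  I (current): A
  V (voltage, in volts): kg·m²/(s³·A)

Multiplying the contributions: [A] · [kg·m²/(s³·A)]
Adding exponents of each base unit: kg: 1, m: 2, s: -3
SI base units of electrical power: kg·m²/s³

The claimed units kg·m²/s³ match the derived units, so the claim is correct.

Answer: Yes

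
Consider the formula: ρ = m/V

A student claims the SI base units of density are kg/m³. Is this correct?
Units of each symbol in ρ = m/V:
  m (mass): kg
  V (volume): m³  → in the denominator, contributes 1/m³

Multiplying the contributions: [kg] · [1/m³]
Adding exponents of each base unit: kg: 1, m: -3
SI base units of density: kg/m³

The claimed units kg/m³ match the derived units, so the claim is correct.

Answer: Yes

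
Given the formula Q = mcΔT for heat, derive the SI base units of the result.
Units of each symbol in Q = mcΔT:
  m (mass): kg
  c (specific heat capacity, in J/(kg·K)): m²/(s²·K)
  ΔT (temperature change): K

Multiplying the contributions: [kg] · [m²/(s²·K)] · [K]
Adding exponents of each base unit: kg: 1, m: 2, s: -2
SI base units of heat: kg·m²/s²

Answer: kg·m²/s²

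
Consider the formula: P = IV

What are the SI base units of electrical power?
Units of each symbol in P = IV:
  I (current): A
  V (voltage, in volts): kg·m²/(s³·A)

Multiplying the contributions: [A] · [kg·m²/(s³·A)]
Adding exponents of each base unit: kg: 1, m: 2, s: -3
SI base units of electrical power: kg·m²/s³

Answer: kg·m²/s³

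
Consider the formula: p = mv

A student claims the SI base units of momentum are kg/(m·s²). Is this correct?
Units of each symbol in p = mv:
  m (mass): kg
  v (velocity): m/s

Multiplying the contributions: [kg] · [m/s]
Adding exponents of each base unit: kg: 1, m: 1, s: -1
SI base units of momentum: kg·m/s

The claimed units kg/(m·s²) (exponents kg: 1, m: -1, s: -2) do not match the derived units kg·m/s (exponents kg: 1, m: 1, s: -1), so the claim is incorrect.

Answer: No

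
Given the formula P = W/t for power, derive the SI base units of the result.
Units of each symbol in P = W/t:
  W (work): kg·m²/s²
  t (time): s  → in the denominator, contributes 1/s

Multiplying the contributions: [kg·m²/s²] · [1/s]
Adding exponents of each base unit: kg: 1, m: 2, s: -3
SI base units of power: kg·m²/s³

Answer: kg·m²/s³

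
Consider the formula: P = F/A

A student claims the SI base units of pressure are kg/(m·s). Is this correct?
Units of each symbol in P = F/A:
  F (force): kg·m/s²
  A (area): m²  → in the denominator, contributes 1/m²

Multiplying the contributions: [kg·m/s²] · [1/m²]
Adding exponents of each base unit: kg: 1, m: -1, s: -2
SI base units of pressure: kg/(m·s²)

The claimed units kg/(m·s) (exponents kg: 1, m: -1, s: -1) do not match the derived units kg/(m·s²) (exponents kg: 1, m: -1, s: -2), so the claim is incorrect.

Answer: No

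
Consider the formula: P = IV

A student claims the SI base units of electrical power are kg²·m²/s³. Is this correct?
Units of each symbol in P = IV:
  I (current): A
  V (voltage, in volts): kg·m²/(s³·A)

Multiplying the contributions: [A] · [kg·m²/(s³·A)]
Adding exponents of each base unit: kg: 1, m: 2, s: -3
SI base units of electrical power: kg·m²/s³

The claimed units kg²·m²/s³ (exponents kg: 2, m: 2, s: -3) do not match the derived units kg·m²/s³ (exponents kg: 1, m: 2, s: -3), so the claim is incorrect.

Answer: No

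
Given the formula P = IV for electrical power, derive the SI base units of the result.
Units of each symbol in P = IV:
  I (current): A
  V (voltage, in volts): kg·m²/(s³·A)

Multiplying the contributions: [A] · [kg·m²/(s³·A)]
Adding exponents of each base unit: kg: 1, m: 2, s: -3
SI base units of electrical power: kg·m²/s³

Answer: kg·m²/s³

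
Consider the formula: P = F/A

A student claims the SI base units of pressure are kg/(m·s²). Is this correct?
Units of each symbol in P = F/A:
  F (force): kg·m/s²
  A (area): m²  → in the denominator, contributes 1/m²

Multiplying the contributions: [kg·m/s²] · [1/m²]
Adding exponents of each base unit: kg: 1, m: -1, s: -2
SI base units of pressure: kg/(m·s²)

The claimed units kg/(m·s²) match the derived units, so the claim is correct.

Answer: Yes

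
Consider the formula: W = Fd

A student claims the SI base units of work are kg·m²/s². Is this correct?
Units of each symbol in W = Fd:
  F (force): kg·m/s²
  d (displacement): m

Multiplying the contributions: [kg·m/s²] · [m]
Adding exponents of each base unit: kg: 1, m: 2, s: -2
SI base units of work: kg·m²/s²

The claimed units kg·m²/s² match the derived units, so the claim is correct.

Answer: Yes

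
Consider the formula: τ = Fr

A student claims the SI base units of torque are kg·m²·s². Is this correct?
Units of each symbol in τ = Fr:
  F (force): kg·m/s²
  r (lever arm): m

Multiplying the contributions: [kg·m/s²] · [m]
Adding exponents of each base unit: kg: 1, m: 2, s: -2
SI base units of torque: kg·m²/s²

The claimed units kg·m²·s² (exponents kg: 1, m: 2, s: 2) do not match the derived units kg·m²/s² (exponents kg: 1, m: 2, s: -2), so the claim is incorrect.

Answer: No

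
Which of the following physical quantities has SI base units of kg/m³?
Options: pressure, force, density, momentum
Checking the SI base units of each option:
  pressure (P = F/A): kg/(m·s²)  ✗
  force (F = ma): kg·m/s²  ✗
  density (ρ = m/V): kg/m³  ✓ matches
  momentum (p = mv): kg·m/s  ✗

Only density has units kg/m³.

Answer: density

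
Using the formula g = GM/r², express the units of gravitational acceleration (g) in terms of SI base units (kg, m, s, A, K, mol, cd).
Units of each symbol in g = GM/r²:
  G (gravitational constant): m³/(kg·s²)
  M (mass): kg
  r (distance): m  → to the power 2 in the denominator, contributes 1/m²

Multiplying the contributions: [m³/(kg·s²)] · [kg] · [1/m²]
Adding exponents of each base unit: m: 1, s: -2
SI base units of gravitational acceleration: m/s²

Answer: m/s²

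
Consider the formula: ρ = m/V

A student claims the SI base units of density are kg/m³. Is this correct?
Units of each symbol in ρ = m/V:
  m (mass): kg
  V (volume): m³  → in the denominator, contributes 1/m³

Multiplying the contributions: [kg] · [1/m³]
Adding exponents of each base unit: kg: 1, m: -3
SI base units of density: kg/m³

The claimed units kg/m³ match the derived units, so the claim is correct.

Answer: Yes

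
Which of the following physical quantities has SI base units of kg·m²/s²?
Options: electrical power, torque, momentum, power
Checking the SI base units of each option:
  electrical power (P = IV): kg·m²/s³  ✗
  torque (τ = Fr): kg·m²/s²  ✓ matches
  momentum (p = mv): kg·m/s  ✗
  power (P = W/t): kg·m²/s³  ✗

Only torque has units kg·m²/s².

Answer: torque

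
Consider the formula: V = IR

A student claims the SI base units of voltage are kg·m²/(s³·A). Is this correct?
Units of each symbol in V = IR:
  I (current): A
  R (resistance, in ohms): kg·m²/(s³·A²)

Multiplying the contributions: [A] · [kg·m²/(s³·A²)]
Adding exponents of each base unit: kg: 1, m: 2, s: -3, A: -1
SI base units of voltage: kg·m²/(s³·A)

The claimed units kg·m²/(s³·A) match the derived units, so the claim is correct.

Answer: Yes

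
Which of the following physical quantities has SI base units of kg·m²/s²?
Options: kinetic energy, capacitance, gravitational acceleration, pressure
Checking the SI base units of each option:
  kinetic energy (E = ½mv²): kg·m²/s²  ✓ matches
  capacitance (C = Q/V): s⁴·A²/(kg·m²)  ✗
  gravitational acceleration (g = GM/r²): m/s²  ✗
  pressure (P = F/A): kg/(m·s²)  ✗

Only kinetic energy has units kg·m²/s².

Answer: kinetic energy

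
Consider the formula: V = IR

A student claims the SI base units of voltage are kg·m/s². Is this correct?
Units of each symbol in V = IR:
  I (current): A
  R (resistance, in ohms): kg·m²/(s³·A²)

Multiplying the contributions: [A] · [kg·m²/(s³·A²)]
Adding exponents of each base unit: kg: 1, m: 2, s: -3, A: -1
SI base units of voltage: kg·m²/(s³·A)

The claimed units kg·m/s² (exponents kg: 1, m: 1, s: -2) do not match the derived units kg·m²/(s³·A) (exponents kg: 1, m: 2, s: -3, A: -1), so the claim is incorrect.

Answer: No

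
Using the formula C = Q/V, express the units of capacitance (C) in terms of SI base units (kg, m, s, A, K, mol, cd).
Units of each symbol in C = Q/V:
  Q (charge, in coulombs): s·A
  V (voltage, in volts): kg·m²/(s³·A)  → in the denominator, contributes s³·A/(kg·m²)

Multiplying the contributions: [s·A] · [s³·A/(kg·m²)]
Adding exponents of each base unit: kg: -1, m: -2, s: 4, A: 2
SI base units of capacitance: s⁴·A²/(kg·m²)

Answer: s⁴·A²/(kg·m²)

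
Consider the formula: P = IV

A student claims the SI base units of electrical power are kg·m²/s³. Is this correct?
Units of each symbol in P = IV:
  I (current): A
  V (voltage, in volts): kg·m²/(s³·A)

Multiplying the contributions: [A] · [kg·m²/(s³·A)]
Adding exponents of each base unit: kg: 1, m: 2, s: -3
SI base units of electrical power: kg·m²/s³

The claimed units kg·m²/s³ match the derived units, so the claim is correct.

Answer: Yes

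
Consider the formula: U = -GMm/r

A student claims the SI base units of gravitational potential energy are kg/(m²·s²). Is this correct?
Units of each symbol in U = -GMm/r:
  G (gravitational constant): m³/(kg·s²)
  M (mass): kg
  m (mass): kg
  r (distance): m  → in the denominator, contributes 1/m
  The minus sign does not affect the units.

Multiplying the contributions: [m³/(kg·s²)] · [kg] · [kg] · [1/m]
Adding exponents of each base unit: kg: 1, m: 2, s: -2
SI base units of gravitational potential energy: kg·m²/s²

The claimed units kg/(m²·s²) (exponents kg: 1, m: -2, s: -2) do not match the derived units kg·m²/s² (exponents kg: 1, m: 2, s: -2), so the claim is incorrect.

Answer: No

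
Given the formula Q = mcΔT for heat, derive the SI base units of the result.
Units of each symbol in Q = mcΔT:
  m (mass): kg
  c (specific heat capacity, in J/(kg·K)): m²/(s²·K)
  ΔT (temperature change): K

Multiplying the contributions: [kg] · [m²/(s²·K)] · [K]
Adding exponents of each base unit: kg: 1, m: 2, s: -2
SI base units of heat: kg·m²/s²

Answer: kg·m²/s²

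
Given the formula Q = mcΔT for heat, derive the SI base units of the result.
Units of each symbol in Q = mcΔT:
  m (mass): kg
  c (specific heat capacity, in J/(kg·K)): m²/(s²·K)
  ΔT (temperature change): K

Multiplying the contributions: [kg] · [m²/(s²·K)] · [K]
Adding exponents of each base unit: kg: 1, m: 2, s: -2
SI base units of heat: kg·m²/s²

Answer: kg·m²/s²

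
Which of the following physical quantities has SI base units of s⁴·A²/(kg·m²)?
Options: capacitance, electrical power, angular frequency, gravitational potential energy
Checking the SI base units of each option:
  capacitance (C = Q/V): s⁴·A²/(kg·m²)  ✓ matches
  electrical power (P = IV): kg·m²/s³  ✗
  angular frequency (ω = 2πf): 1/s  ✗
  gravitational potential energy (U = -GMm/r): kg·m²/s²  ✗

Only capacitance has units s⁴·A²/(kg·m²).

Answer: capacitance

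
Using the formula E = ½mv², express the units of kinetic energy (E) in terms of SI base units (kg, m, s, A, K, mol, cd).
Units of each symbol in E = ½mv²:
  m (mass): kg
  v (speed): m/s  → to the power 2, contributes m²/s²
  The factor ½ is dimensionless.

Multiplying the contributions: [kg] · [m²/s²]
Adding exponents of each base unit: kg: 1, m: 2, s: -2
SI base units of kinetic energy: kg·m²/s²

Answer: kg·m²/s²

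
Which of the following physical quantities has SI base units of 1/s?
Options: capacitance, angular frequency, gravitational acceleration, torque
Checking the SI base units of each option:
  capacitance (C = Q/V): s⁴·A²/(kg·m²)  ✗
  angular frequency (ω = 2πf): 1/s  ✓ matches
  gravitational acceleration (g = GM/r²): m/s²  ✗
  torque (τ = Fr): kg·m²/s²  ✗

Only angular frequency has units 1/s.

Answer: angular frequency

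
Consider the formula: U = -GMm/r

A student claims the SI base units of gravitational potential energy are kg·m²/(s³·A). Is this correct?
Units of each symbol in U = -GMm/r:
  G (gravitational constant): m³/(kg·s²)
  M (mass): kg
  m (mass): kg
  r (distance): m  → in the denominator, contributes 1/m
  The minus sign does not affect the units.

Multiplying the contributions: [m³/(kg·s²)] · [kg] · [kg] · [1/m]
Adding exponents of each base unit: kg: 1, m: 2, s: -2
SI base units of gravitational potential energy: kg·m²/s²

The claimed units kg·m²/(s³·A) (exponents kg: 1, m: 2, s: -3, A: -1) do not match the derived units kg·m²/s² (exponents kg: 1, m: 2, s: -2), so the claim is incorrect.

Answer: No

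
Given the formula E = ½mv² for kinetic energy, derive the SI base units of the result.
Units of each symbol in E = ½mv²:
  m (mass): kg
  v (speed): m/s  → to the power 2, contributes m²/s²
  The factor ½ is dimensionless.

Multiplying the contributions: [kg] · [m²/s²]
Adding exponents of each base unit: kg: 1, m: 2, s: -2
SI base units of kinetic energy: kg·m²/s²

Answer: kg·m²/s²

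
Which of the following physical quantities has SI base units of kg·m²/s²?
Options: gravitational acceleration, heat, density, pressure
Checking the SI base units of each option:
  gravitational acceleration (g = GM/r²): m/s²  ✗
  heat (Q = mcΔT): kg·m²/s²  ✓ matches
  density (ρ = m/V): kg/m³  ✗
  pressure (P = F/A): kg/(m·s²)  ✗

Only heat has units kg·m²/s².

Answer: heat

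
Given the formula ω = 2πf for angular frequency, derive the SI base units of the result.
Units of each symbol in ω = 2πf:
  f (frequency): 1/s
  The factor 2π is dimensionless.

Multiplying the contributions: [1/s]
Adding exponents of each base unit: s: -1
SI base units of angular frequency: 1/s

Answer: 1/s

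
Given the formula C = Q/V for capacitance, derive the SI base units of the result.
Units of each symbol in C = Q/V:
  Q (charge, in coulombs): s·A
  V (voltage, in volts): kg·m²/(s³·A)  → in the denominator, contributes s³·A/(kg·m²)

Multiplying the contributions: [s·A] · [s³·A/(kg·m²)]
Adding exponents of each base unit: kg: -1, m: -2, s: 4, A: 2
SI base units of capacitance: s⁴·A²/(kg·m²)

Answer: s⁴·A²/(kg·m²)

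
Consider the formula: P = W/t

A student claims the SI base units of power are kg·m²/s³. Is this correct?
Units of each symbol in P = W/t:
  W (work): kg·m²/s²
  t (time): s  → in the denominator, contributes 1/s

Multiplying the contributions: [kg·m²/s²] · [1/s]
Adding exponents of each base unit: kg: 1, m: 2, s: -3
SI base units of power: kg·m²/s³

The claimed units kg·m²/s³ match the derived units, so the claim is correct.

Answer: Yes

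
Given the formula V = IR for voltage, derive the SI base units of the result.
Units of each symbol in V = IR:
  I (current): A
  R (resistance, in ohms): kg·m²/(s³·A²)

Multiplying the contributions: [A] · [kg·m²/(s³·A²)]
Adding exponents of each base unit: kg: 1, m: 2, s: -3, A: -1
SI base units of voltage: kg·m²/(s³·A)

Answer: kg·m²/(s³·A)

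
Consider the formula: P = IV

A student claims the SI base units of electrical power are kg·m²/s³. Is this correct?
Units of each symbol in P = IV:
  I (current): A
  V (voltage, in volts): kg·m²/(s³·A)

Multiplying the contributions: [A] · [kg·m²/(s³·A)]
Adding exponents of each base unit: kg: 1, m: 2, s: -3
SI base units of electrical power: kg·m²/s³

The claimed units kg·m²/s³ match the derived units, so the claim is correct.

Answer: Yes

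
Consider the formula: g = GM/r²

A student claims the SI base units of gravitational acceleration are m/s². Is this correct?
Units of each symbol in g = GM/r²:
  G (gravitational constant): m³/(kg·s²)
  M (mass): kg
  r (distance): m  → to the power 2 in the denominator, contributes 1/m²

Multiplying the contributions: [m³/(kg·s²)] · [kg] · [1/m²]
Adding exponents of each base unit: m: 1, s: -2
SI base units of gravitational acceleration: m/s²

The claimed units m/s² match the derived units, so the claim is correct.

Answer: Yes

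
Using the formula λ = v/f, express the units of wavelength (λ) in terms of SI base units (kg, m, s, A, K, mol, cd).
Units of each symbol in λ = v/f:
  v (wave speed): m/s
  f (frequency): 1/s  → in the denominator, contributes s

Multiplying the contributions: [m/s] · [s]
Adding exponents of each base unit: m: 1
SI base units of wavelength: m

Answer: m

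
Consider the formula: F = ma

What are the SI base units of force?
Units of each symbol in F = ma:
  m (mass): kg
  a (acceleration): m/s²

Multiplying the contributions: [kg] · [m/s²]
Adding exponents of each base unit: kg: 1, m: 1, s: -2
SI base units of force: kg·m/s²

Answer: kg·m/s²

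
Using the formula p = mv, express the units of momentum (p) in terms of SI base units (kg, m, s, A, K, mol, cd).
Units of each symbol in p = mv:
  m (mass): kg
  v (velocity): m/s

Multiplying the contributions: [kg] · [m/s]
Adding exponents of each base unit: kg: 1, m: 1, s: -1
SI base units of momentum: kg·m/s

Answer: kg·m/s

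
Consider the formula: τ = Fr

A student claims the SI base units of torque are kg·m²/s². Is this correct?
Units of each symbol in τ = Fr:
  F (force): kg·m/s²
  r (lever arm): m

Multiplying the contributions: [kg·m/s²] · [m]
Adding exponents of each base unit: kg: 1, m: 2, s: -2
SI base units of torque: kg·m²/s²

The claimed units kg·m²/s² match the derived units, so the claim is correct.

Answer: Yes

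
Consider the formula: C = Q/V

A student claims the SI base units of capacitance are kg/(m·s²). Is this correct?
Units of each symbol in C = Q/V:
  Q (charge, in coulombs): s·A
  V (voltage, in volts): kg·m²/(s³·A)  → in the denominator, contributes s³·A/(kg·m²)

Multiplying the contributions: [s·A] · [s³·A/(kg·m²)]
Adding exponents of each base unit: kg: -1, m: -2, s: 4, A: 2
SI base units of capacitance: s⁴·A²/(kg·m²)

The claimed units kg/(m·s²) (exponents kg: 1, m: -1, s: -2) do not match the derived units s⁴·A²/(kg·m²) (exponents kg: -1, m: -2, s: 4, A: 2), so the claim is incorrect.

Answer: No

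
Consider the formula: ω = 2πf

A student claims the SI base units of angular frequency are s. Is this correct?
Units of each symbol in ω = 2πf:
  f (frequency): 1/s
  The factor 2π is dimensionless.

Multiplying the contributions: [1/s]
Adding exponents of each base unit: s: -1
SI base units of angular frequency: 1/s

The claimed units s (exponents s: 1) do not match the derived units 1/s (exponents s: -1), so the claim is incorrect.

Answer: No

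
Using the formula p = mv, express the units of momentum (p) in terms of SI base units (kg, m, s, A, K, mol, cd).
Units of each symbol in p = mv:
  m (mass): kg
  v (velocity): m/s

Multiplying the contributions: [kg] · [m/s]
Adding exponents of each base unit: kg: 1, m: 1, s: -1
SI base units of momentum: kg·m/s

Answer: kg·m/s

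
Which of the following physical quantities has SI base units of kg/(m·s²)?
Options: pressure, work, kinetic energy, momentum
Checking the SI base units of each option:
  pressure (P = F/A): kg/(m·s²)  ✓ matches
  work (W = Fd): kg·m²/s²  ✗
  kinetic energy (E = ½mv²): kg·m²/s²  ✗
  momentum (p = mv): kg·m/s  ✗

Only pressure has units kg/(m·s²).

Answer: pressure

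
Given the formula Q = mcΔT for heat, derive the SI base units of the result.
Units of each symbol in Q = mcΔT:
  m (mass): kg
  c (specific heat capacity, in J/(kg·K)): m²/(s²·K)
  ΔT (temperature change): K

Multiplying the contributions: [kg] · [m²/(s²·K)] · [K]
Adding exponents of each base unit: kg: 1, m: 2, s: -2
SI base units of heat: kg·m²/s²

Answer: kg·m²/s²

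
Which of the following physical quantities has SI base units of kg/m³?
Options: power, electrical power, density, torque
Checking the SI base units of each option:
  power (P = W/t): kg·m²/s³  ✗
  electrical power (P = IV): kg·m²/s³  ✗
  density (ρ = m/V): kg/m³  ✓ matches
  torque (τ = Fr): kg·m²/s²  ✗

Only density has units kg/m³.

Answer: density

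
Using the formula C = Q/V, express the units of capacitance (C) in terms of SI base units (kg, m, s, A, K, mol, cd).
Units of each symbol in C = Q/V:
  Q (charge, in coulombs): s·A
  V (voltage, in volts): kg·m²/(s³·A)  → in the denominator, contributes s³·A/(kg·m²)

Multiplying the contributions: [s·A] · [s³·A/(kg·m²)]
Adding exponents of each base unit: kg: -1, m: -2, s: 4, A: 2
SI base units of capacitance: s⁴·A²/(kg·m²)

Answer: s⁴·A²/(kg·m²)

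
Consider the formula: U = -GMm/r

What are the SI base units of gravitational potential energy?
Units of each symbol in U = -GMm/r:
  G (gravitational constant): m³/(kg·s²)
  M (mass): kg
  m (mass): kg
  r (distance): m  → in the denominator, contributes 1/m
  The minus sign does not affect the units.

Multiplying the contributions: [m³/(kg·s²)] · [kg] · [kg] · [1/m]
Adding exponents of each base unit: kg: 1, m: 2, s: -2
SI base units of gravitational potential energy: kg·m²/s²

Answer: kg·m²/s²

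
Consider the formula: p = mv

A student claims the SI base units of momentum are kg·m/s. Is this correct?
Units of each symbol in p = mv:
  m (mass): kg
  v (velocity): m/s

Multiplying the contributions: [kg] · [m/s]
Adding exponents of each base unit: kg: 1, m: 1, s: -1
SI base units of momentum: kg·m/s

The claimed units kg·m/s match the derived units, so the claim is correct.

Answer: Yes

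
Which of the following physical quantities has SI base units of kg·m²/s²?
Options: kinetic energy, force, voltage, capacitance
Checking the SI base units of each option:
  kinetic energy (E = ½mv²): kg·m²/s²  ✓ matches
  force (F = ma): kg·m/s²  ✗
  voltage (V = IR): kg·m²/(s³·A)  ✗
  capacitance (C = Q/V): s⁴·A²/(kg·m²)  ✗

Only kinetic energy has units kg·m²/s².

Answer: kinetic energy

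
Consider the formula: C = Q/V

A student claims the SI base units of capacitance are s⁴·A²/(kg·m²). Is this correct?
Units of each symbol in C = Q/V:
  Q (charge, in coulombs): s·A
  V (voltage, in volts): kg·m²/(s³·A)  → in the denominator, contributes s³·A/(kg·m²)

Multiplying the contributions: [s·A] · [s³·A/(kg·m²)]
Adding exponents of each base unit: kg: -1, m: -2, s: 4, A: 2
SI base units of capacitance: s⁴·A²/(kg·m²)

The claimed units s⁴·A²/(kg·m²) match the derived units, so the claim is correct.

Answer: Yes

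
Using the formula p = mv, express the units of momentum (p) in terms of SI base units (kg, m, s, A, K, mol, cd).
Units of each symbol in p = mv:
  m (mass): kg
  v (velocity): m/s

Multiplying the contributions: [kg] · [m/s]
Adding exponents of each base unit: kg: 1, m: 1, s: -1
SI base units of momentum: kg·m/s

Answer: kg·m/s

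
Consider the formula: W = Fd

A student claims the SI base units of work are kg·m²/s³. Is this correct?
Units of each symbol in W = Fd:
  F (force): kg·m/s²
  d (displacement): m

Multiplying the contributions: [kg·m/s²] · [m]
Adding exponents of each base unit: kg: 1, m: 2, s: -2
SI base units of work: kg·m²/s²

The claimed units kg·m²/s³ (exponents kg: 1, m: 2, s: -3) do not match the derived units kg·m²/s² (exponents kg: 1, m: 2, s: -2), so the claim is incorrect.

Answer: No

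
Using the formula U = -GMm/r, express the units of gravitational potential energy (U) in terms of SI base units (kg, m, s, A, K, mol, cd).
Units of each symbol in U = -GMm/r:
  G (gravitational constant): m³/(kg·s²)
  M (mass): kg
  m (mass): kg
  r (distance): m  → in the denominator, contributes 1/m
  The minus sign does not affect the units.

Multiplying the contributions: [m³/(kg·s²)] · [kg] · [kg] · [1/m]
Adding exponents of each base unit: kg: 1, m: 2, s: -2
SI base units of gravitational potential energy: kg·m²/s²

Answer: kg·m²/s²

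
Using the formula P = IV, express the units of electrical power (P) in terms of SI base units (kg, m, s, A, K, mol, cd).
Units of each symbol in P = IV:
  I (current): A
  V (voltage, in volts): kg·m²/(s³·A)

Multiplying the contributions: [A] · [kg·m²/(s³·A)]
Adding exponents of each base unit: kg: 1, m: 2, s: -3
SI base units of electrical power: kg·m²/s³

Answer: kg·m²/s³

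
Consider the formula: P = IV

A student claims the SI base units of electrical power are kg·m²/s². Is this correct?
Units of each symbol in P = IV:
  I (current): A
  V (voltage, in volts): kg·m²/(s³·A)

Multiplying the contributions: [A] · [kg·m²/(s³·A)]
Adding exponents of each base unit: kg: 1, m: 2, s: -3
SI base units of electrical power: kg·m²/s³

The claimed units kg·m²/s² (exponents kg: 1, m: 2, s: -2) do not match the derived units kg·m²/s³ (exponents kg: 1, m: 2, s: -3), so the claim is incorrect.

Answer: No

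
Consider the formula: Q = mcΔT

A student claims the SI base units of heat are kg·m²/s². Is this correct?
Units of each symbol in Q = mcΔT:
  m (mass): kg
  c (specific heat capacity, in J/(kg·K)): m²/(s²·K)
  ΔT (temperature change): K

Multiplying the contributions: [kg] · [m²/(s²·K)] · [K]
Adding exponents of each base unit: kg: 1, m: 2, s: -2
SI base units of heat: kg·m²/s²

The claimed units kg·m²/s² match the derived units, so the claim is correct.

Answer: Yes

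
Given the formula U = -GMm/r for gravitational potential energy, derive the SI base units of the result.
Units of each symbol in U = -GMm/r:
  G (gravitational constant): m³/(kg·s²)
  M (mass): kg
  m (mass): kg
  r (distance): m  → in the denominator, contributes 1/m
  The minus sign does not affect the units.

Multiplying the contributions: [m³/(kg·s²)] · [kg] · [kg] · [1/m]
Adding exponents of each base unit: kg: 1, m: 2, s: -2
SI base units of gravitational potential energy: kg·m²/s²

Answer: kg·m²/s²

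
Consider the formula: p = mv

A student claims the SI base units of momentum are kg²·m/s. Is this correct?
Units of each symbol in p = mv:
  m (mass): kg
  v (velocity): m/s

Multiplying the contributions: [kg] · [m/s]
Adding exponents of each base unit: kg: 1, m: 1, s: -1
SI base units of momentum: kg·m/s

The claimed units kg²·m/s (exponents kg: 2, m: 1, s: -1) do not match the derived units kg·m/s (exponents kg: 1, m: 1, s: -1), so the claim is incorrect.

Answer: No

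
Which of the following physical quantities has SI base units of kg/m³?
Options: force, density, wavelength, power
Checking the SI base units of each option:
  force (F = ma): kg·m/s²  ✗
  density (ρ = m/V): kg/m³  ✓ matches
  wavelength (λ = v/f): m  ✗
  power (P = W/t): kg·m²/s³  ✗

Only density has units kg/m³.

Answer: density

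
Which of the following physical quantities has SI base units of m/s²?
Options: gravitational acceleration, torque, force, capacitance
Checking the SI base units of each option:
  gravitational acceleration (g = GM/r²): m/s²  ✓ matches
  torque (τ = Fr): kg·m²/s²  ✗
  force (F = ma): kg·m/s²  ✗
  capacitance (C = Q/V): s⁴·A²/(kg·m²)  ✗

Only gravitational acceleration has units m/s².

Answer: gravitational acceleration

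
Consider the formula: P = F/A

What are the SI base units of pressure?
Units of each symbol in P = F/A:
  F (force): kg·m/s²
  A (area): m²  → in the denominator, contributes 1/m²

Multiplying the contributions: [kg·m/s²] · [1/m²]
Adding exponents of each base unit: kg: 1, m: -1, s: -2
SI base units of pressure: kg/(m·s²)

Answer: kg/(m·s²)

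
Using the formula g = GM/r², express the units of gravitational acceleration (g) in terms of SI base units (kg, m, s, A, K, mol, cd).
Units of each symbol in g = GM/r²:
  G (gravitational constant): m³/(kg·s²)
  M (mass): kg
  r (distance): m  → to the power 2 in the denominator, contributes 1/m²

Multiplying the contributions: [m³/(kg·s²)] · [kg] · [1/m²]
Adding exponents of each base unit: m: 1, s: -2
SI base units of gravitational acceleration: m/s²

Answer: m/s²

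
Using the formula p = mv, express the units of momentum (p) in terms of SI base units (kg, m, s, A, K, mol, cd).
Units of each symbol in p = mv:
  m (mass): kg
  v (velocity): m/s

Multiplying the contributions: [kg] · [m/s]
Adding exponents of each base unit: kg: 1, m: 1, s: -1
SI base units of momentum: kg·m/s

Answer: kg·m/s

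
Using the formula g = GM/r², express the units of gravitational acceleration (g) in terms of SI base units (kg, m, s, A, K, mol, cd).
Units of each symbol in g = GM/r²:
  G (gravitational constant): m³/(kg·s²)
  M (mass): kg
  r (distance): m  → to the power 2 in the denominator, contributes 1/m²

Multiplying the contributions: [m³/(kg·s²)] · [kg] · [1/m²]
Adding exponents of each base unit: m: 1, s: -2
SI base units of gravitational acceleration: m/s²

Answer: m/s²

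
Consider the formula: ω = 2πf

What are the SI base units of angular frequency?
Units of each symbol in ω = 2πf:
  f (frequency): 1/s
  The factor 2π is dimensionless.

Multiplying the contributions: [1/s]
Adding exponents of each base unit: s: -1
SI base units of angular frequency: 1/s

Answer: 1/s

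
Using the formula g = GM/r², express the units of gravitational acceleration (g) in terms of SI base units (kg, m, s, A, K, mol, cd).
Units of each symbol in g = GM/r²:
  G (gravitational constant): m³/(kg·s²)
  M (mass): kg
  r (distance): m  → to the power 2 in the denominator, contributes 1/m²

Multiplying the contributions: [m³/(kg·s²)] · [kg] · [1/m²]
Adding exponents of each base unit: m: 1, s: -2
SI base units of gravitational acceleration: m/s²

Answer: m/s²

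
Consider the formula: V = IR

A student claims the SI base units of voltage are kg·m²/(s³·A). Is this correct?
Units of each symbol in V = IR:
  I (current): A
  R (resistance, in ohms): kg·m²/(s³·A²)

Multiplying the contributions: [A] · [kg·m²/(s³·A²)]
Adding exponents of each base unit: kg: 1, m: 2, s: -3, A: -1
SI base units of voltage: kg·m²/(s³·A)

The claimed units kg·m²/(s³·A) match the derived units, so the claim is correct.

Answer: Yes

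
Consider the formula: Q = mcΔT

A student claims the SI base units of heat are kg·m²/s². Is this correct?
Units of each symbol in Q = mcΔT:
  m (mass): kg
  c (specific heat capacity, in J/(kg·K)): m²/(s²·K)
  ΔT (temperature change): K

Multiplying the contributions: [kg] · [m²/(s²·K)] · [K]
Adding exponents of each base unit: kg: 1, m: 2, s: -2
SI base units of heat: kg·m²/s²

The claimed units kg·m²/s² match the derived units, so the claim is correct.

Answer: Yes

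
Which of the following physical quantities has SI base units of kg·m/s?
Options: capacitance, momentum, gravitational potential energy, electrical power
Checking the SI base units of each option:
  capacitance (C = Q/V): s⁴·A²/(kg·m²)  ✗
  momentum (p = mv): kg·m/s  ✓ matches
  gravitational potential energy (U = -GMm/r): kg·m²/s²  ✗
  electrical power (P = IV): kg·m²/s³  ✗

Only momentum has units kg·m/s.

Answer: momentum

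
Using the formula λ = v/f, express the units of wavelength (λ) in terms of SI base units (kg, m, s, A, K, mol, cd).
Units of each symbol in λ = v/f:
  v (wave speed): m/s
  f (frequency): 1/s  → in the denominator, contributes s

Multiplying the contributions: [m/s] · [s]
Adding exponents of each base unit: m: 1
SI base units of wavelength: m

Answer: m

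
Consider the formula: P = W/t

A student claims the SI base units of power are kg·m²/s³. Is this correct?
Units of each symbol in P = W/t:
  W (work): kg·m²/s²
  t (time): s  → in the denominator, contributes 1/s

Multiplying the contributions: [kg·m²/s²] · [1/s]
Adding exponents of each base unit: kg: 1, m: 2, s: -3
SI base units of power: kg·m²/s³

The claimed units kg·m²/s³ match the derived units, so the claim is correct.

Answer: Yes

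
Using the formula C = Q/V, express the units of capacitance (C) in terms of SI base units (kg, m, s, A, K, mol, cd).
Units of each symbol in C = Q/V:
  Q (charge, in coulombs): s·A
  V (voltage, in volts): kg·m²/(s³·A)  → in the denominator, contributes s³·A/(kg·m²)

Multiplying the contributions: [s·A] · [s³·A/(kg·m²)]
Adding exponents of each base unit: kg: -1, m: -2, s: 4, A: 2
SI base units of capacitance: s⁴·A²/(kg·m²)

Answer: s⁴·A²/(kg·m²)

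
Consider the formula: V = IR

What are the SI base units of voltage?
Units of each symbol in V = IR:
  I (current): A
  R (resistance, in ohms): kg·m²/(s³·A²)

Multiplying the contributions: [A] · [kg·m²/(s³·A²)]
Adding exponents of each base unit: kg: 1, m: 2, s: -3, A: -1
SI base units of voltage: kg·m²/(s³·A)

Answer: kg·m²/(s³·A)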